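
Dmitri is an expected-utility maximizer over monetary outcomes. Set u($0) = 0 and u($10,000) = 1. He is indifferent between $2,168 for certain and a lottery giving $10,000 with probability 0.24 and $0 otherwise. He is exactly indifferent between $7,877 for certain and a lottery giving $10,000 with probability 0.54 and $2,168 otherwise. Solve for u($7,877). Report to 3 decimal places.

0.650

From the first indifference, u($2,168) = 0.24·u($10,000) + 0.76·u($0) = 0.24·1 + 0.76·0 = 0.24.
Then u($7,877) = 0.54·u($10,000) + 0.46·u($2,168) = 0.54·1.00 + 0.46·0.24 = 0.6504.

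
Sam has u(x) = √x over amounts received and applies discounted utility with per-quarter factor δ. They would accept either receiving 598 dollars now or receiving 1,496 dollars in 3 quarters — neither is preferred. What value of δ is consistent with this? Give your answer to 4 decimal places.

δ ≈ 0.8583

Equating discounted utilities: u(598) = δ^3·u(1496) ⇒ δ^3 = u(598)/u(1496).
Since u(x) = √x, δ^3 = √(598/1496) = 0.63224.
Taking the cube root: δ = 0.63224^(1/3) ≈ 0.8583.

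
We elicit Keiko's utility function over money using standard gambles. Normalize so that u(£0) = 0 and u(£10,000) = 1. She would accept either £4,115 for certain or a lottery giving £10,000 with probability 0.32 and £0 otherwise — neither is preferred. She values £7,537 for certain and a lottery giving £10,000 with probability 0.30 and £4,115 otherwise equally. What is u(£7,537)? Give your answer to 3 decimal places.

0.524

From the first indifference, u(£4,115) = 0.32·u(£10,000) + 0.68·u(£0) = 0.32·1 + 0.68·0 = 0.32.
The second indifference gives u(£7,537) = 0.30·u(£10,000) + 0.70·u(£4,115) = 0.30·1.00 + 0.70·0.32 = 0.5240.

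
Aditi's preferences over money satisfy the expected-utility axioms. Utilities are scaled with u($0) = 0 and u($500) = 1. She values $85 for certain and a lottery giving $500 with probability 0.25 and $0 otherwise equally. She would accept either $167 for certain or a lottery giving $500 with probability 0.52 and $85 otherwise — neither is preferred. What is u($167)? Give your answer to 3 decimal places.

From the first indifference, u($85) = 0.25·u($500) + 0.75·u($0) = 0.25·1 + 0.75·0 = 0.25.
The second indifference gives u($167) = 0.52·u($500) + 0.48·u($85) = 0.52·1.00 + 0.48·0.25 = 0.6400.

0.640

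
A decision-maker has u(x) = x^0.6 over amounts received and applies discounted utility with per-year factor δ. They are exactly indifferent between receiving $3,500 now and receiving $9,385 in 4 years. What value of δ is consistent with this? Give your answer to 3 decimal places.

δ ≈ 0.862

The payoff in 4 years is discounted by δ^4, so u(3500) = δ^4·u(9385) and δ^4 = u(3500)/u(9385).
With u(x) = x^0.6: δ^4 = 3500^0.6/9385^0.6 = (3500/9385)^0.6 = 0.55332.
Taking the 4th root: δ = 0.55332^(1/4) ≈ 0.862.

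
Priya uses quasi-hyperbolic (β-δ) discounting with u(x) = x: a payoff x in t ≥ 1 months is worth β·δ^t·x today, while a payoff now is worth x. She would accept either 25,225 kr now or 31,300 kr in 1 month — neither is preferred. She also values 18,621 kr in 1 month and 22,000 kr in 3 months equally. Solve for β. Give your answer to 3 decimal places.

Both payoffs in the second observation are in the future, so β drops out: δ^1·18621 = δ^3·22000 ⇒ δ^2 = 18621/22000 = 0.84641, so δ = 0.92000.
Now use the now-vs-future pair: 25225 = β·δ·31300 gives β = 25225/(0.92000·31300) ≈ 0.876.

β ≈ 0.876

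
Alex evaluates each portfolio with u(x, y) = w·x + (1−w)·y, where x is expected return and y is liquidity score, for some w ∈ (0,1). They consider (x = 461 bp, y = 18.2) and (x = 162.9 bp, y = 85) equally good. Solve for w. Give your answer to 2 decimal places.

w = 0.18

Equating utilities: w·461 + (1−w)·18.2 = w·162.9 + (1−w)·85.
Collecting terms: w·298.1 = (1−w)·66.8.
The marginal rate of substitution is 66.8/298.1, so w = 66.8/(298.1+66.8) = 0.18.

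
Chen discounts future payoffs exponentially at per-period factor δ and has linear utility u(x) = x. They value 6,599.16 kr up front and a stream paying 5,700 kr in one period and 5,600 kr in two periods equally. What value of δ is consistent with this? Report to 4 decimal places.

The stream is worth 5700δ + 5600δ² today, so 5700δ + 5600δ² = 6599.16.
So 5600δ² + 5700δ − 6599.16 = 0.
The positive root is δ = [−5700 + √(5700² + 4·5600·6599.16)] / (2·5600) = (−5700 + 13428.000)/11200 ≈ 0.6900.

δ ≈ 0.6900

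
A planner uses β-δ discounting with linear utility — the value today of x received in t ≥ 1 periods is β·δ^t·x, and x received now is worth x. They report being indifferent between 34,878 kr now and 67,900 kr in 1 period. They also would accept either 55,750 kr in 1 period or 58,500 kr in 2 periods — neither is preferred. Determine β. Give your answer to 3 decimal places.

From the later pair, β·δ^1·55750 = β·δ^2·58500; dividing through, δ = 55750/58500 = 0.95299.
Substituting δ into 34878 = β·δ·67900: β = 34878/(64708.120) ≈ 0.539.

β ≈ 0.539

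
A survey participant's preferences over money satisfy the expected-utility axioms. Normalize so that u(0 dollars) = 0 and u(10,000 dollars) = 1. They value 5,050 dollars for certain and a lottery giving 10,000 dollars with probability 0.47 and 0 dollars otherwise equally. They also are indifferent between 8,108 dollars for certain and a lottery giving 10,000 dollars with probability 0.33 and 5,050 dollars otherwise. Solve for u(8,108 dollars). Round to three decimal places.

0.645

From the first indifference, u(5,050 dollars) = 0.47·u(10,000 dollars) + 0.53·u(0 dollars) = 0.47·1 + 0.53·0 = 0.47.
Then u(8,108 dollars) = 0.33·u(10,000 dollars) + 0.67·u(5,050 dollars) = 0.33·1.00 + 0.67·0.47 = 0.6449.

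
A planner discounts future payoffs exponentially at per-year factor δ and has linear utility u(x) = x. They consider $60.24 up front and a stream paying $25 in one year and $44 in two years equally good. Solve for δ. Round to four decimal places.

Equating present values: 60.24 = 25δ + 44δ².
That is, 44δ² + 25δ − 60.24 = 0, a quadratic in δ.
The positive root is δ = [−25 + √(25² + 4·44·60.24)] / (2·44) = (−25 + 105.959)/88 ≈ 0.9200.

δ ≈ 0.9200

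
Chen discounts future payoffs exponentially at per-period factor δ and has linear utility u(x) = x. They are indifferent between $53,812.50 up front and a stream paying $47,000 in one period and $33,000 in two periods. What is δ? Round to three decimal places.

δ ≈ 0.750

The stream is worth 47000δ + 33000δ² today, so 47000δ + 33000δ² = 53812.50.
That is, 33000δ² + 47000δ − 53812.50 = 0, a quadratic in δ.
δ = (−47000 + √(47000² + 4·33000·53812.50)) / (2·33000) = (−47000 + √9312250000.00) / 66000 ≈ 0.750.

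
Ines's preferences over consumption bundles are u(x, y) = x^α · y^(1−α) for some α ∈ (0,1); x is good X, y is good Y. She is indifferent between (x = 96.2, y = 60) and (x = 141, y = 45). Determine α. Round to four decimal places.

Indifference: 96.2^α · 60^(1−α) = 141^α · 45^(1−α).
Taking logs: α·ln 96.2 + (1−α)·ln 60 = α·ln 141 + (1−α)·ln 45, i.e. α·-0.3823305 = (1−α)·-0.2876821.
Thus α·(-0.6700126) = -0.2876821, so α = -0.2876821/-0.6700126 ≈ 0.4294.

α ≈ 0.4294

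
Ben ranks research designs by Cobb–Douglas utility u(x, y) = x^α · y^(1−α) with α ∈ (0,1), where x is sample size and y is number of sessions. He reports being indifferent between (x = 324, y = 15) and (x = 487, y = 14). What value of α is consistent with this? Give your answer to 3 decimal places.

α ≈ 0.145

The Cobb–Douglas utilities coincide, so 324^α·15^(1−α) = 487^α·14^(1−α).
Rearrange to (324/487)^α = (14/15)^(1−α) and take logs: α·-0.407521 = (1−α)·-0.068993.
With A = -0.407521 and B = -0.068993: α·A = (1−α)·B, so α = B/(A+B) = -0.068993/-0.476514 ≈ 0.145.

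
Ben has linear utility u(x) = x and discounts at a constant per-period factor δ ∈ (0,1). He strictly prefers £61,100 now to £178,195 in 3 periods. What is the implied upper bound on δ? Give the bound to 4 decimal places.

Comparing present values: 61100 > δ^3·178195.
Dividing by 178195: δ^3 < 0.34288. Both sides are positive, so the cube root keeps the direction.
δ < 0.34288^(1/3) = 0.6999.

δ < 0.6999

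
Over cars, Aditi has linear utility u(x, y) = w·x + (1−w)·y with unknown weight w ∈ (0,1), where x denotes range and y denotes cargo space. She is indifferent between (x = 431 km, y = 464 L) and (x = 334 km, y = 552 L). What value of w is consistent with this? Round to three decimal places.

w = 0.476

Indifference: w·431 + (1−w)·464 = w·334 + (1−w)·552.
Rearranging, 97·w − 88·(1−w) = 0.
So w/(1−w) = 88/97 = 0.9072, giving w = 88/(97+88) = 0.476.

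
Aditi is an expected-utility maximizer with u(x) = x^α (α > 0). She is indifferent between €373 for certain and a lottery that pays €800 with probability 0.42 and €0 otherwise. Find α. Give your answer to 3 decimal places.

α ≈ 1.137

The lottery's expected utility is 0.42·u(800) + 0.58·u(0) = 0.42·800^α (since u(0) = 0 for α > 0).
Equating: 373^α = 0.42·800^α, i.e. 0.4662^α = 0.42.
Take logs: α = ln 0.42 / ln(373/800) ≈ 1.13691.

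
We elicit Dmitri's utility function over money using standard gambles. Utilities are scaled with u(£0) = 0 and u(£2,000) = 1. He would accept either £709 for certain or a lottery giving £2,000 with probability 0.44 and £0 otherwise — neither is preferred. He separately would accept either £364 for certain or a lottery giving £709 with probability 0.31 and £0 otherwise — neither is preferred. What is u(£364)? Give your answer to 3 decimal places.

0.136

From the first indifference, u(£709) = 0.44·u(£2,000) + 0.56·u(£0) = 0.44·1 + 0.56·0 = 0.44.
The second indifference gives u(£364) = 0.31·u(£709) + 0.69·u(£0) = 0.31·0.44 + 0.69·0.00 = 0.1364.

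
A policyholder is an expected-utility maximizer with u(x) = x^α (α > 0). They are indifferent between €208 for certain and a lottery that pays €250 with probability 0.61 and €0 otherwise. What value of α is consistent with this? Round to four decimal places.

Since u(0) = 0, the lottery's EU is 0.61·250^α.
Setting u(208) equal to that: 208^α = 0.61·250^α ⇒ (208/250)^α = 0.61.
Take logs: α = ln 0.61 / ln(208/250) ≈ 2.687520.

α ≈ 2.6875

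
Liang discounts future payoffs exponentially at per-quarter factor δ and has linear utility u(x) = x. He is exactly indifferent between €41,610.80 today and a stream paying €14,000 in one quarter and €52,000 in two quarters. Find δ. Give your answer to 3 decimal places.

The stream is worth 14000δ + 52000δ² today, so 14000δ + 52000δ² = 41610.80.
Rearranged: 52000δ² + 14000δ − 41610.80 = 0.
By the quadratic formula (taking the positive root), δ = (−14000 + √8851046400.00) / 104000 ≈ 0.770.

δ ≈ 0.770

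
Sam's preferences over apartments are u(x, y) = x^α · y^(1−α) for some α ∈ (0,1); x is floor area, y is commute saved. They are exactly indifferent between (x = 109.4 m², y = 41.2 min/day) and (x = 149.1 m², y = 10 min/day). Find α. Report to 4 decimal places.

The Cobb–Douglas utilities coincide, so 109.4^α·41.2^(1−α) = 149.1^α·10^(1−α).
Rearrange to (109.4/149.1)^α = (10/41.2)^(1−α) and take logs: α·-0.3096063 = (1−α)·-1.4158532.
With A = -0.3096063 and B = -1.4158532: α·A = (1−α)·B, so α = B/(A+B) = -1.4158532/-1.7254595 ≈ 0.8206.

α ≈ 0.8206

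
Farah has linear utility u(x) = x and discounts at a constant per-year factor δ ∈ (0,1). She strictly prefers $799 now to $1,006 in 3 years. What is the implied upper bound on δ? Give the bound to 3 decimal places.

δ < 0.926

Comparing present values: 799 > δ^3·1006.
Dividing by 1006: δ^3 < 0.79423. Both sides are positive, so the cube root keeps the direction.
δ < (799/1006)^(1/3) ≈ 0.926.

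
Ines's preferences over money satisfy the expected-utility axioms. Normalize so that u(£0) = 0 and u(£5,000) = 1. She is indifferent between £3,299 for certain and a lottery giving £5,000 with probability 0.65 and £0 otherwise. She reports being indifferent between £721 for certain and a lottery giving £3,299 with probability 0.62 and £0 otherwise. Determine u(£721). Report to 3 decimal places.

0.403

From the first indifference, u(£3,299) = 0.65·u(£5,000) + 0.35·u(£0) = 0.65·1 + 0.35·0 = 0.65.
Then u(£721) = 0.62·u(£3,299) + 0.38·u(£0) = 0.62·0.65 + 0.38·0.00 = 0.4030.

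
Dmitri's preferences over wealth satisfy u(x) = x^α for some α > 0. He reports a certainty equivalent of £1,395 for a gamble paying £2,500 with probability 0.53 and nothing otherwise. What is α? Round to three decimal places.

α ≈ 1.088

Since u(0) = 0, the lottery's EU is 0.53·2500^α.
Equating: 1395^α = 0.53·2500^α, i.e. 0.5580^α = 0.53.
Taking logs: α·ln(1395/2500) = ln(0.53), so α = -0.634878 / -0.583396 ≈ 1.088.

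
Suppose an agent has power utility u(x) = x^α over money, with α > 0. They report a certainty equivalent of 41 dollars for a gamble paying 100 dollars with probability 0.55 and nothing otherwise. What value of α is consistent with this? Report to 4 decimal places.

Since u(0) = 0, the lottery's EU is 0.55·100^α.
Equating: 41^α = 0.55·100^α, i.e. 0.4100^α = 0.55.
Taking logs: α·ln(41/100) = ln(0.55), so α = -0.5978370 / -0.8915981 ≈ 0.6705.

α ≈ 0.6705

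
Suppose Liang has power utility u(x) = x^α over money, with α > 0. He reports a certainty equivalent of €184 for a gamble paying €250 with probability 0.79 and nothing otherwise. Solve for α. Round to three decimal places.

α ≈ 0.769

The lottery's expected utility is 0.79·u(250) + 0.21·u(0) = 0.79·250^α (since u(0) = 0 for α > 0).
Indifference: 184^α = 0.79·250^α, so (184/250)^α = 0.79.
Taking logs: α·ln(184/250) = ln(0.79), so α = -0.235722 / -0.306525 ≈ 0.769.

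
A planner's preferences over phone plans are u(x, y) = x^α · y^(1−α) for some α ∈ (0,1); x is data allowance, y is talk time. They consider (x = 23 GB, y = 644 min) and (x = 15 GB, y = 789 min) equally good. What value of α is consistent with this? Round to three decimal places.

α ≈ 0.322

Set the two utilities equal: 23^α·644^(1−α) = 15^α·789^(1−α).
Taking logs: α·ln 23 + (1−α)·ln 644 = α·ln 15 + (1−α)·ln 789, i.e. α·0.427444 = (1−α)·0.203068.
So α/(1−α) = (0.203068)/(0.427444) = 0.475075, and α = 0.475075/1.475075 ≈ 0.322.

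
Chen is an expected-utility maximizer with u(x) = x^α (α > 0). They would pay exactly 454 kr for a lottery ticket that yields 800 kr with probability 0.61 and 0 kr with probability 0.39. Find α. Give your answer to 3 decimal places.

The lottery's expected utility is 0.61·u(800) + 0.39·u(0) = 0.61·800^α (since u(0) = 0 for α > 0).
Equating: 454^α = 0.61·800^α, i.e. 0.5675^α = 0.61.
α = ln(0.61) / ln(454/800) = -0.494296/-0.566515 ≈ 0.873.

α ≈ 0.873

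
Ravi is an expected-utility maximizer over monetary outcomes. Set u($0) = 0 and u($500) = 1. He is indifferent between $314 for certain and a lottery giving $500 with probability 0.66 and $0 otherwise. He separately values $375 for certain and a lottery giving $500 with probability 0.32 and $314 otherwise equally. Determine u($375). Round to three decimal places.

From the first indifference, u($314) = 0.66·u($500) + 0.34·u($0) = 0.66·1 + 0.34·0 = 0.66.
The second indifference gives u($375) = 0.32·u($500) + 0.68·u($314) = 0.32·1.00 + 0.68·0.66 = 0.7688.

0.769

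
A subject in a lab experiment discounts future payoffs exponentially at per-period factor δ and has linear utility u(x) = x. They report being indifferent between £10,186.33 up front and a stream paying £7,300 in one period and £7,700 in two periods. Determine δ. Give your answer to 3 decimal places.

The stream is worth 7300δ + 7700δ² today, so 7300δ + 7700δ² = 10186.33.
Rearranged: 7700δ² + 7300δ − 10186.33 = 0.
By the quadratic formula (taking the positive root), δ = (−7300 + √367028964.00) / 15400 ≈ 0.770.

δ ≈ 0.770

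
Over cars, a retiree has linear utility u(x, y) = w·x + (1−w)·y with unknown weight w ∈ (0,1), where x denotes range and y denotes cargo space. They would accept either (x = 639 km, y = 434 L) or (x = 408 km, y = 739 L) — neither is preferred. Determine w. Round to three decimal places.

w = 0.569

Equating utilities: w·639 + (1−w)·434 = w·408 + (1−w)·739.
Collecting terms: w·231 = (1−w)·305.
The marginal rate of substitution is 305/231, so w = 305/(231+305) = 0.569.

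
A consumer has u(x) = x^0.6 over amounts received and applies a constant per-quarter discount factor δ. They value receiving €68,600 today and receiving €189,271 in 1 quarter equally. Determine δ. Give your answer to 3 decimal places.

δ ≈ 0.544

Equating discounted utilities: u(68600) = δ·u(189271) ⇒ δ = u(68600)/u(189271).
Since u(x) = x^0.6, δ = (68600/189271)^0.6 = 0.36244^0.6 = 0.54393.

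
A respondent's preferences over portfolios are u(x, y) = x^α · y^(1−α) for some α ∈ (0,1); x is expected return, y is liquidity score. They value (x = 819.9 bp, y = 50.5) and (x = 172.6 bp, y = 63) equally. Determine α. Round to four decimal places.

Indifference: 819.9^α · 50.5^(1−α) = 172.6^α · 63^(1−α).
Taking logs: α·ln 819.9 + (1−α)·ln 50.5 = α·ln 172.6 + (1−α)·ln 63, i.e. α·1.5582056 = (1−α)·0.2211614.
Thus α·(1.7793670) = 0.2211614, so α = 0.2211614/1.7793670 ≈ 0.1243.

α ≈ 0.1243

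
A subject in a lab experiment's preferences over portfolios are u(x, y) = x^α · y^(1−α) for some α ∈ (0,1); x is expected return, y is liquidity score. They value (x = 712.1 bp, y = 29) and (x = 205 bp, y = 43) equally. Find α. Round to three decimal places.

Set the two utilities equal: 712.1^α·29^(1−α) = 205^α·43^(1−α).
(712.1/205)^α = (43/29)^(1−α); take logs: α·ln(712.1/205) = (1−α)·ln(43/29), i.e. α·1.245208 = (1−α)·0.393904.
With A = 1.245208 and B = 0.393904: α·A = (1−α)·B, so α = B/(A+B) = 0.393904/1.639112 ≈ 0.240.

α ≈ 0.240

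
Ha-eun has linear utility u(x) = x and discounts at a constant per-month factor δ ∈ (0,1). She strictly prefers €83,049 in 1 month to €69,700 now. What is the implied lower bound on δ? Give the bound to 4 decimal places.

Under u(x) = x this choice says 69700 < δ·83049.
So δ > 69700/83049 = 0.83926.

δ > 0.8393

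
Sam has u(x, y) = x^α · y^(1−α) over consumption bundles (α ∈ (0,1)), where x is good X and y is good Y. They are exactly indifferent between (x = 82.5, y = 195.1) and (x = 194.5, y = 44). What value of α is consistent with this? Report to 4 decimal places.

α ≈ 0.6346

Set the two utilities equal: 82.5^α·195.1^(1−α) = 194.5^α·44^(1−α).
(82.5/194.5)^α = (44/195.1)^(1−α); take logs: α·ln(82.5/194.5) = (1−α)·ln(44/195.1), i.e. α·-0.8576339 = (1−α)·-1.4893226.
With A = -0.8576339 and B = -1.4893226: α·A = (1−α)·B, so α = B/(A+B) = -1.4893226/-2.3469565 ≈ 0.6346.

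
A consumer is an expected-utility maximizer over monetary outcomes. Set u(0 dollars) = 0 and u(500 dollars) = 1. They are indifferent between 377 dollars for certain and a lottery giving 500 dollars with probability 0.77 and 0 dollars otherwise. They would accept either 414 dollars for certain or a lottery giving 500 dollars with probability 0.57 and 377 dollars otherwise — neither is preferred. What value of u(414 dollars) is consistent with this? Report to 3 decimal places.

0.901

The first gamble pins u(377 dollars): it must equal 0.77·1 + 0.23·0 = 0.77.
Chaining: u(414 dollars) = 0.57·1.00 + 0.43·0.77 = 0.9011.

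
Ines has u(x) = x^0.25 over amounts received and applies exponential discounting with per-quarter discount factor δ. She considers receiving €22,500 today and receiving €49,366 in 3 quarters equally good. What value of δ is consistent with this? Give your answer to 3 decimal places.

δ ≈ 0.937

The payoff in 3 quarters is discounted by δ^3, so u(22500) = δ^3·u(49366) and δ^3 = u(22500)/u(49366).
Since u(x) = x^0.25, δ^3 = (22500/49366)^0.25 = 0.45578^0.25 = 0.82165.
Taking the cube root: δ = 0.82165^(1/3) ≈ 0.937.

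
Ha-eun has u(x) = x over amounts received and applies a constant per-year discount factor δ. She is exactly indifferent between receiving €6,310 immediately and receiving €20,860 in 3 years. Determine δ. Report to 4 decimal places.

δ ≈ 0.6713

The payoff in 3 years is discounted by δ^3, so u(6310) = δ^3·u(20860) and δ^3 = u(6310)/u(20860).
With u(x) = x: δ^3 = 6310/20860 = 0.30249.
Hence δ = (0.30249)^(1/3) = 0.671282.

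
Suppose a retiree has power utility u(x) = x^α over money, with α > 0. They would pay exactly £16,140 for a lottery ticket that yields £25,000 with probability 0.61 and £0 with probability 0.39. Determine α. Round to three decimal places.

α ≈ 1.130

The lottery's expected utility is 0.61·u(25000) + 0.39·u(0) = 0.61·25000^α (since u(0) = 0 for α > 0).
Indifference: 16140^α = 0.61·25000^α, so (16140/25000)^α = 0.61.
Take logs: α = ln 0.61 / ln(16140/25000) ≈ 1.12963.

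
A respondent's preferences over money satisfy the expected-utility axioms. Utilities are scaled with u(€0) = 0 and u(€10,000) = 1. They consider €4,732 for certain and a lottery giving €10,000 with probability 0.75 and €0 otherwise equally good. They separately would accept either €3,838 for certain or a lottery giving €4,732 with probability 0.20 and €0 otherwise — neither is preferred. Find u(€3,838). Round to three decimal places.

0.150

First, u(€4,732) = 0.75·u(€10,000) + 0.25·u(€0) = 0.75.
Then u(€3,838) = 0.20·u(€4,732) + 0.80·u(€0) = 0.20·0.75 + 0.80·0.00 = 0.1500.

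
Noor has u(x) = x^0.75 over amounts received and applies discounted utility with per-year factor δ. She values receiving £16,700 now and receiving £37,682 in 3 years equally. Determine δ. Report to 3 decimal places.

δ ≈ 0.816

The payoff in 3 years is discounted by δ^3, so u(16700) = δ^3·u(37682) and δ^3 = u(16700)/u(37682).
Since u(x) = x^0.75, δ^3 = (16700/37682)^0.75 = 0.44318^0.75 = 0.54317.
Taking the cube root: δ = 0.54317^(1/3) ≈ 0.816.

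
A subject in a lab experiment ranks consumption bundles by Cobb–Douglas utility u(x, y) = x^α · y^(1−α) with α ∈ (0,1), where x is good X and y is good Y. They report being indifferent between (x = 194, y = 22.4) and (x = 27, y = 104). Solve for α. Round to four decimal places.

α ≈ 0.4377

Set the two utilities equal: 194^α·22.4^(1−α) = 27^α·104^(1−α).
Taking logs: α·ln 194 + (1−α)·ln 22.4 = α·ln 27 + (1−α)·ln 104, i.e. α·1.9720213 = (1−α)·1.5353299.
With A = 1.9720213 and B = 1.5353299: α·A = (1−α)·B, so α = B/(A+B) = 1.5353299/3.5073512 ≈ 0.4377.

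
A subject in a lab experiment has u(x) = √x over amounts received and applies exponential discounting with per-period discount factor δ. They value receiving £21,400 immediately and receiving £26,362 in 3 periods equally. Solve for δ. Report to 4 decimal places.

δ ≈ 0.9658

Equating discounted utilities: u(21400) = δ^3·u(26362) ⇒ δ^3 = u(21400)/u(26362).
Since u(x) = √x, δ^3 = √(21400/26362) = 0.90099.
Taking the cube root: δ = 0.90099^(1/3) ≈ 0.9658.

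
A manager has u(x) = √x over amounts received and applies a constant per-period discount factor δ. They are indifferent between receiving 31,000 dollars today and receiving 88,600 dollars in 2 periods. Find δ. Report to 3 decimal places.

δ ≈ 0.769

Equating discounted utilities: u(31000) = δ^2·u(88600) ⇒ δ^2 = u(31000)/u(88600).
Since u(x) = √x, δ^2 = √(31000/88600) = 0.59151.
Taking the square root: δ = 0.59151^(1/2) ≈ 0.769.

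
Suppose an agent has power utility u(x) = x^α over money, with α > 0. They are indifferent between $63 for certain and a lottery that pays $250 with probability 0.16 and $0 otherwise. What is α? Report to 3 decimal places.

EU(lottery) = 0.16·250^α + 0.84·0 = 0.16·250^α.
Equating: 63^α = 0.16·250^α, i.e. 0.2520^α = 0.16.
Take logs: α = ln 0.16 / ln(63/250) ≈ 1.32957.

α ≈ 1.330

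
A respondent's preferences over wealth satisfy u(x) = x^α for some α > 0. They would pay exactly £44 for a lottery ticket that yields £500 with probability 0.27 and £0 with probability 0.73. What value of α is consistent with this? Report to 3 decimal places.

The lottery's expected utility is 0.27·u(500) + 0.73·u(0) = 0.27·500^α (since u(0) = 0 for α > 0).
Indifference: 44^α = 0.27·500^α, so (44/500)^α = 0.27.
α = ln(0.27) / ln(44/500) = -1.309333/-2.430418 ≈ 0.539.

α ≈ 0.539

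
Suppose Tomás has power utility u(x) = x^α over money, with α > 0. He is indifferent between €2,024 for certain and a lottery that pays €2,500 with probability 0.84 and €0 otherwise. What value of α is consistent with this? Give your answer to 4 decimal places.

Since u(0) = 0, the lottery's EU is 0.84·2500^α.
Equating: 2024^α = 0.84·2500^α, i.e. 0.8096^α = 0.84.
α = ln(0.84) / ln(2024/2500) = -0.1743534/-0.2112150 ≈ 0.8255.

α ≈ 0.8255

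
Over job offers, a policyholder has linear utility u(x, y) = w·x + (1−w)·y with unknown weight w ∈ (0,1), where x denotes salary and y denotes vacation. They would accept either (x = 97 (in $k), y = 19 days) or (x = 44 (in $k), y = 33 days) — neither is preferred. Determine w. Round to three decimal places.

Indifference: w·97 + (1−w)·19 = w·44 + (1−w)·33.
w·(97−44) = (1−w)·(33−19), i.e. w·53 = (1−w)·14.
The marginal rate of substitution is 14/53, so w = 14/(53+14) = 0.209.

w = 0.209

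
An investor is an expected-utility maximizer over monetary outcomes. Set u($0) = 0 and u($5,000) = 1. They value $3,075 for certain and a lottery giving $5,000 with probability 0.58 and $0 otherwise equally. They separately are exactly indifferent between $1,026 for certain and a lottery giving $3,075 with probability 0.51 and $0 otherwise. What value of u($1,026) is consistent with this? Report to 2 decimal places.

The first gamble pins u($3,075): it must equal 0.58·1 + 0.42·0 = 0.58.
The second indifference gives u($1,026) = 0.51·u($3,075) + 0.49·u($0) = 0.51·0.58 + 0.49·0.00 = 0.2958.

0.30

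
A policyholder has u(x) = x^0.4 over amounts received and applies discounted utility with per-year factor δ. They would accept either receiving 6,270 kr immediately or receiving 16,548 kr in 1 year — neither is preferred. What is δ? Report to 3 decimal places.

The payoff in 1 year is discounted by δ, so u(6270) = δ·u(16548) and δ = u(6270)/u(16548).
Since u(x) = x^0.4, δ = (6270/16548)^0.4 = 0.37890^0.4 = 0.67828.

δ ≈ 0.678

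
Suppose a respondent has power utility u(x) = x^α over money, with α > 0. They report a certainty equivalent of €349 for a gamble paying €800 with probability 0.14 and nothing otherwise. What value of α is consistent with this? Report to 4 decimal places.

Since u(0) = 0, the lottery's EU is 0.14·800^α.
Setting u(349) equal to that: 349^α = 0.14·800^α ⇒ (349/800)^α = 0.14.
Taking logs: α·ln(349/800) = ln(0.14), so α = -1.9661129 / -0.8295398 ≈ 2.3701.

α ≈ 2.3701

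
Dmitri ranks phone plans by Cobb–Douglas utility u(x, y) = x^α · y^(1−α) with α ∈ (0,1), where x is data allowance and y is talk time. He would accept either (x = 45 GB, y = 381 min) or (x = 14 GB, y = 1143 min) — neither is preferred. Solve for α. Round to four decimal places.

α ≈ 0.4848

The Cobb–Douglas utilities coincide, so 45^α·381^(1−α) = 14^α·1143^(1−α).
Rearrange to (45/14)^α = (1143/381)^(1−α) and take logs: α·1.1676052 = (1−α)·1.0986123.
So α/(1−α) = (1.0986123)/(1.1676052) = 0.9409108, and α = 0.9409108/1.9409108 ≈ 0.4848.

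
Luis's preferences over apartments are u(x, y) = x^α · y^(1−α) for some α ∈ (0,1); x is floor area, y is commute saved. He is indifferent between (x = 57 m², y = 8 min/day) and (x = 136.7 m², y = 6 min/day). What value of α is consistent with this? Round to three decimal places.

α ≈ 0.247

The Cobb–Douglas utilities coincide, so 57^α·8^(1−α) = 136.7^α·6^(1−α).
(57/136.7)^α = (6/8)^(1−α); take logs: α·ln(57/136.7) = (1−α)·ln(6/8), i.e. α·-0.874737 = (1−α)·-0.287682.
With A = -0.874737 and B = -0.287682: α·A = (1−α)·B, so α = B/(A+B) = -0.287682/-1.162419 ≈ 0.247.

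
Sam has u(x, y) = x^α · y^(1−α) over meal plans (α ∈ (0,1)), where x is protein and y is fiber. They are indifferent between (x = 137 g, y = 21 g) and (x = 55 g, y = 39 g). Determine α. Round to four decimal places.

α ≈ 0.4042

Indifference: 137^α · 21^(1−α) = 55^α · 39^(1−α).
Rearrange to (137/55)^α = (39/21)^(1−α) and take logs: α·0.9126477 = (1−α)·0.6190392.
With A = 0.9126477 and B = 0.6190392: α·A = (1−α)·B, so α = B/(A+B) = 0.6190392/1.5316869 ≈ 0.4042.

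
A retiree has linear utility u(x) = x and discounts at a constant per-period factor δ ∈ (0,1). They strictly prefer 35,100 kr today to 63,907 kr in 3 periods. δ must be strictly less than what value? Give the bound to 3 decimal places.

Under u(x) = x this choice says 35100 > δ^3·63907.
Hence δ^3 < 35100/63907 = 0.54924, and x ↦ x^(1/3) is increasing on (0,∞).
δ < (35100/63907)^(1/3) ≈ 0.819.

δ < 0.819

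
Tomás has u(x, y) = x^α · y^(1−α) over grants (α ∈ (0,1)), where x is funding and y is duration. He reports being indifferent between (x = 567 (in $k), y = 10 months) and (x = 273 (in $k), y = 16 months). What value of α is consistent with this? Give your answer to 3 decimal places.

α ≈ 0.391

Indifference: 567^α · 10^(1−α) = 273^α · 16^(1−α).
(567/273)^α = (16/10)^(1−α); take logs: α·ln(567/273) = (1−α)·ln(16/10), i.e. α·0.730888 = (1−α)·0.470004.
Thus α·(1.200892) = 0.470004, so α = 0.470004/1.200892 ≈ 0.391.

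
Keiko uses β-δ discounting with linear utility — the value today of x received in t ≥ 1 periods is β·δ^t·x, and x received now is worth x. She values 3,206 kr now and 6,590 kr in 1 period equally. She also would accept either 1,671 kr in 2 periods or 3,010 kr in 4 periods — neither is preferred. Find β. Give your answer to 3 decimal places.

Both payoffs in the second observation are in the future, so β drops out: δ^2·1671 = δ^4·3010 ⇒ δ^2 = 1671/3010 = 0.55515, so δ = 0.74508.
Substituting δ into 3206 = β·δ·6590: β = 3206/(4910.101) ≈ 0.653.

β ≈ 0.653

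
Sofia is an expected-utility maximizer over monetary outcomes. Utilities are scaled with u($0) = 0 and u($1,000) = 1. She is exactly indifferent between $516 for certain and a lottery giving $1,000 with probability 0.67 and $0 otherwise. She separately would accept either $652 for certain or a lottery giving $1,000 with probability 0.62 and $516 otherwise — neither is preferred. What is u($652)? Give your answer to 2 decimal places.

The first gamble pins u($516): it must equal 0.67·1 + 0.33·0 = 0.67.
Then u($652) = 0.62·u($1,000) + 0.38·u($516) = 0.62·1.00 + 0.38·0.67 = 0.8746.

0.87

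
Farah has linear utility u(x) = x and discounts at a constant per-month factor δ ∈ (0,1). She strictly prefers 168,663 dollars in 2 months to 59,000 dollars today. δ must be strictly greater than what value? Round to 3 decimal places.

The preference means 59000 < δ^2·168663.
So δ^2 > 59000/168663 = 0.34981; taking the square root of both positive sides preserves the inequality.
δ > 0.34981^(1/2) = 0.591.

δ > 0.591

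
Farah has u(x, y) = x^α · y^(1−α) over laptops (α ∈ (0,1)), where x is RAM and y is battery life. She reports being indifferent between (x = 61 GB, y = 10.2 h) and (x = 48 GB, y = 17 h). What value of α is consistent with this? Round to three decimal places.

The Cobb–Douglas utilities coincide, so 61^α·10.2^(1−α) = 48^α·17^(1−α).
(61/48)^α = (17/10.2)^(1−α); take logs: α·ln(61/48) = (1−α)·ln(17/10.2), i.e. α·0.239673 = (1−α)·0.510826.
So α/(1−α) = (0.510826)/(0.239673) = 2.131346, and α = 2.131346/3.131346 ≈ 0.681.

α ≈ 0.681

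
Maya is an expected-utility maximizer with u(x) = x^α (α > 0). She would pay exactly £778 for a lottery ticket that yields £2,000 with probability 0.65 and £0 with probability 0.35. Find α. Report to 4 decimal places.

The lottery's expected utility is 0.65·u(2000) + 0.35·u(0) = 0.65·2000^α (since u(0) = 0 for α > 0).
Setting u(778) equal to that: 778^α = 0.65·2000^α ⇒ (778/2000)^α = 0.65.
α = ln(0.65) / ln(778/2000) = -0.4307829/-0.9441759 ≈ 0.4563.

α ≈ 0.4563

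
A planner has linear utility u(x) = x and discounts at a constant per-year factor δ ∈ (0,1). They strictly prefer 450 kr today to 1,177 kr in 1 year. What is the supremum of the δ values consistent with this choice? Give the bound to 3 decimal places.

Under u(x) = x this choice says 450 > δ·1177.
Dividing through by 1177 gives δ < 0.38233.

δ < 0.382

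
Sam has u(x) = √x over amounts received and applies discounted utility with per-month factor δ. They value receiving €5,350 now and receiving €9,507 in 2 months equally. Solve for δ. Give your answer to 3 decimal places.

δ ≈ 0.866

Indifference means u(5350) = δ^2 · u(9507), so δ^2 = u(5350)/u(9507).
With u(x) = √x: δ^2 = √5350/√9507 = √(5350/9507) = 0.75016.
Taking the square root: δ = 0.75016^(1/2) ≈ 0.866.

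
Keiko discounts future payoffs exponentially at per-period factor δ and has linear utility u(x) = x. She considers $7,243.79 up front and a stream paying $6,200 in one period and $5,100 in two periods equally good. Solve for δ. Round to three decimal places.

δ ≈ 0.730

The stream is worth 6200δ + 5100δ² today, so 6200δ + 5100δ² = 7243.79.
Rearranged: 5100δ² + 6200δ − 7243.79 = 0.
δ = (−6200 + √(6200² + 4·5100·7243.79)) / (2·5100) = (−6200 + √186213316.00) / 10200 ≈ 0.730.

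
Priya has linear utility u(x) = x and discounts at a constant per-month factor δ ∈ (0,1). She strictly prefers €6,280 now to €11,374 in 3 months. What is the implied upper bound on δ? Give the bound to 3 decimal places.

δ < 0.820

Under u(x) = x this choice says 6280 > δ^3·11374.
Dividing by 11374: δ^3 < 0.55214. Both sides are positive, so the cube root keeps the direction.
δ < (6280/11374)^(1/3) ≈ 0.820.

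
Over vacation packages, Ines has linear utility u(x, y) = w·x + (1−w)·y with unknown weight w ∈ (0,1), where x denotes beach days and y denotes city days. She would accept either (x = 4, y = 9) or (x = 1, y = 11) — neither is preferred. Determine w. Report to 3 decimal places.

w = 0.400

u(4,9) = u(1,11) means w·4 + (1−w)·9 = w·1 + (1−w)·11.
Collecting terms: w·3 = (1−w)·2.
Hence w = 2/(3+2) = 2/5 = 0.400.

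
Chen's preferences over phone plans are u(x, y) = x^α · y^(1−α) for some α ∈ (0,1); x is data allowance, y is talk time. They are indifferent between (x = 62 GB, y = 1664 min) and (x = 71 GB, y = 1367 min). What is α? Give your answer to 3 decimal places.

Indifference: 62^α · 1664^(1−α) = 71^α · 1367^(1−α).
Rearrange to (62/71)^α = (1367/1664)^(1−α) and take logs: α·-0.135545 = (1−α)·-0.196606.
Thus α·(-0.332151) = -0.196606, so α = -0.196606/-0.332151 ≈ 0.592.

α ≈ 0.592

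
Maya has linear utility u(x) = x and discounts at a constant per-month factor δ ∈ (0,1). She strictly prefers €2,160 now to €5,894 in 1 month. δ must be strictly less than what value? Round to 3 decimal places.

δ < 0.366

The preference means 2160 > δ·5894.
Dividing through by 5894 gives δ < 0.36647.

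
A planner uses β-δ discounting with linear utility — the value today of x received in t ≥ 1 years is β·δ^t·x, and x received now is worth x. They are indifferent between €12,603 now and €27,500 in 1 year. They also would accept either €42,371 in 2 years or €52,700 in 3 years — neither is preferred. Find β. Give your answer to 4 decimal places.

β ≈ 0.5700

The second indifference involves only future payoffs, so β cancels: β·δ^2·42371 = β·δ^3·52700, giving δ = 42371/52700 = 0.80400.
Substituting δ into 12603 = β·δ·27500: β = 12603/(22110.104) ≈ 0.5700.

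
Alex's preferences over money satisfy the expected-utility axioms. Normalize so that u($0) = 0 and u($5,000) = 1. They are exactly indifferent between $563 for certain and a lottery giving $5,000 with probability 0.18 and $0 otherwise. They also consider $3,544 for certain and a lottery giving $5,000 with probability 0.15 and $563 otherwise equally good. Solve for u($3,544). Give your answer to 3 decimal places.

0.303

From the first indifference, u($563) = 0.18·u($5,000) + 0.82·u($0) = 0.18·1 + 0.82·0 = 0.18.
Chaining: u($3,544) = 0.15·1.00 + 0.85·0.18 = 0.3030.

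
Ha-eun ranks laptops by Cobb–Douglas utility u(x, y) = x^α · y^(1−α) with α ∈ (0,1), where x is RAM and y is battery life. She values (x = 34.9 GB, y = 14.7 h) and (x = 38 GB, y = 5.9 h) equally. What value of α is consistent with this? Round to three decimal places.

Indifference: 34.9^α · 14.7^(1−α) = 38^α · 5.9^(1−α).
(34.9/38)^α = (5.9/14.7)^(1−α); take logs: α·ln(34.9/38) = (1−α)·ln(5.9/14.7), i.e. α·-0.085099 = (1−α)·-0.912895.
So α/(1−α) = (-0.912895)/(-0.085099) = 10.727447, and α = 10.727447/11.727447 ≈ 0.915.

α ≈ 0.915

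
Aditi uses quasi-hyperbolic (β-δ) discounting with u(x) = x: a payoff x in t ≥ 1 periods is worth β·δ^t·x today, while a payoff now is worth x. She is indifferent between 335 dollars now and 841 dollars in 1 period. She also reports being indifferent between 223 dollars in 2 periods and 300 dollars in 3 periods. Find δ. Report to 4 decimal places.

The second indifference involves only future payoffs, so β cancels: β·δ^2·223 = β·δ^3·300, giving δ = 223/300 = 0.74333.

δ ≈ 0.7433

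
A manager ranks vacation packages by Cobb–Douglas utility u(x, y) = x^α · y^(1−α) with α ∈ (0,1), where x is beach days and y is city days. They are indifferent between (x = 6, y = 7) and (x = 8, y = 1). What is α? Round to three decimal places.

α ≈ 0.871

Set the two utilities equal: 6^α·7^(1−α) = 8^α·1^(1−α).
Rearrange to (6/8)^α = (1/7)^(1−α) and take logs: α·-0.287682 = (1−α)·-1.945910.
With A = -0.287682 and B = -1.945910: α·A = (1−α)·B, so α = B/(A+B) = -1.945910/-2.233592 ≈ 0.871.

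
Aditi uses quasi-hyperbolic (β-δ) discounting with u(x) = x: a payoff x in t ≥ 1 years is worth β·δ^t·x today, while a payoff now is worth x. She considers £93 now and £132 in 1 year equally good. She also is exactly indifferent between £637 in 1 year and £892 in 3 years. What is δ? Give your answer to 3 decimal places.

δ ≈ 0.845

The second indifference involves only future payoffs, so β cancels: β·δ^1·637 = β·δ^3·892, giving δ^2 = 637/892 = 0.71413, so δ = 0.84506.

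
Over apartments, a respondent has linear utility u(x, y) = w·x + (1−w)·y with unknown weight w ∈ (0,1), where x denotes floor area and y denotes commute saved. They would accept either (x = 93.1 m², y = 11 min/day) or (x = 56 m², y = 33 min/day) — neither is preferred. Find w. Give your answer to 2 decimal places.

w = 0.37

Equating utilities: w·93.1 + (1−w)·11 = w·56 + (1−w)·33.
Collecting terms: w·37.1 = (1−w)·22.
So w/(1−w) = 22/37.1 = 0.5930, giving w = 22/(37.1+22) = 0.37.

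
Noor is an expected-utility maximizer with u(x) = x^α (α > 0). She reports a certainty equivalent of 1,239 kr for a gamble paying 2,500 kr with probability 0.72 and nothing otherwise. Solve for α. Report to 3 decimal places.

Since u(0) = 0, the lottery's EU is 0.72·2500^α.
Indifference: 1239^α = 0.72·2500^α, so (1239/2500)^α = 0.72.
Taking logs: α·ln(1239/2500) = ln(0.72), so α = -0.328504 / -0.701986 ≈ 0.468.

α ≈ 0.468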